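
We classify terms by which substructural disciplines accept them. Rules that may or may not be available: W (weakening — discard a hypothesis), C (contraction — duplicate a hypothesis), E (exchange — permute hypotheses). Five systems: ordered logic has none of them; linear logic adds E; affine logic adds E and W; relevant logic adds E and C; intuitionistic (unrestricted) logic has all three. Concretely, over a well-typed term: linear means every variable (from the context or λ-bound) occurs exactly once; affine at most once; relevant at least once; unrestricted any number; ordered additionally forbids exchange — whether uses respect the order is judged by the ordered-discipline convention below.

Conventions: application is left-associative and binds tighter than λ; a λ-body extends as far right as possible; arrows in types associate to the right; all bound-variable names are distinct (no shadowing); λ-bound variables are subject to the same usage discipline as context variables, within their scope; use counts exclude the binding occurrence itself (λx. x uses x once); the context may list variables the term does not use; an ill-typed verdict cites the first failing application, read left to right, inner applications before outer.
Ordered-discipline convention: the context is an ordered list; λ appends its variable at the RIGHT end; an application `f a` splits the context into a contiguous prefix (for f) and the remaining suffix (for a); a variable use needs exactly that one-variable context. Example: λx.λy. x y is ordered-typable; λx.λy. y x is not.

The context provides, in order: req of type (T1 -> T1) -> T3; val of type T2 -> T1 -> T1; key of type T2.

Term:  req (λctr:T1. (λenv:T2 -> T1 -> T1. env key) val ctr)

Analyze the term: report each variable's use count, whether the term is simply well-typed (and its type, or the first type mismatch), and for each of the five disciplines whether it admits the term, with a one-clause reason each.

counts: req: 1, val: 1, key: 1, ctr (bound): 1, env (bound): 1
use order (left to right): req, env, key, val, ctr
typing: well-typed — term : T3
ordered ✗ (needs exchange: uses follow req, env, key, val, ctr)
linear ✓ (req, val, key, ctr, env: one use apiece)
affine ✓ (at most one use each (req, val, key, ctr, env))
relevant ✓ (req, val, key, ctr, env: all used, weakening unneeded)
unrestricted ✓ (well-typed at T3; no restrictions here)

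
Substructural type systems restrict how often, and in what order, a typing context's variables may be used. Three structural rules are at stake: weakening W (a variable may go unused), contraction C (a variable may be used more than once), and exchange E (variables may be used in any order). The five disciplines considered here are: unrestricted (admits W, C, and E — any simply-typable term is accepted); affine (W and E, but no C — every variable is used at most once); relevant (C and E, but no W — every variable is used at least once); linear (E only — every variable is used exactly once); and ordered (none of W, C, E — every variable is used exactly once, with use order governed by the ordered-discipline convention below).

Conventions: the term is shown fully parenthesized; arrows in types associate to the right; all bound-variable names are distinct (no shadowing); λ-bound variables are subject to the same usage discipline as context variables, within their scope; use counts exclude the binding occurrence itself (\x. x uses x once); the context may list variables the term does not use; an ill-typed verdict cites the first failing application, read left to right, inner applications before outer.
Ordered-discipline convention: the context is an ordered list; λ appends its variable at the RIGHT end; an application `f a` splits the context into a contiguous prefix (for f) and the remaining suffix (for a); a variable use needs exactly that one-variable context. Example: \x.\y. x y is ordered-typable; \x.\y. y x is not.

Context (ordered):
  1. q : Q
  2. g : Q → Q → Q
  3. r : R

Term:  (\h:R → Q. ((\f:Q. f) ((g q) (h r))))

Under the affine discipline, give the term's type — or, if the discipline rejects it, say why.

term : (R → Q) → Q
use counts: q: 1; g: 1; r: 1; h (λ-bound): 1; f (λ-bound): 1
order of uses: f, g, q, h, r
typing: ✓ — (R → Q) → Q
across the five disciplines: ordered ✗; linear ✓; affine ✓; relevant ✓; unrestricted ✓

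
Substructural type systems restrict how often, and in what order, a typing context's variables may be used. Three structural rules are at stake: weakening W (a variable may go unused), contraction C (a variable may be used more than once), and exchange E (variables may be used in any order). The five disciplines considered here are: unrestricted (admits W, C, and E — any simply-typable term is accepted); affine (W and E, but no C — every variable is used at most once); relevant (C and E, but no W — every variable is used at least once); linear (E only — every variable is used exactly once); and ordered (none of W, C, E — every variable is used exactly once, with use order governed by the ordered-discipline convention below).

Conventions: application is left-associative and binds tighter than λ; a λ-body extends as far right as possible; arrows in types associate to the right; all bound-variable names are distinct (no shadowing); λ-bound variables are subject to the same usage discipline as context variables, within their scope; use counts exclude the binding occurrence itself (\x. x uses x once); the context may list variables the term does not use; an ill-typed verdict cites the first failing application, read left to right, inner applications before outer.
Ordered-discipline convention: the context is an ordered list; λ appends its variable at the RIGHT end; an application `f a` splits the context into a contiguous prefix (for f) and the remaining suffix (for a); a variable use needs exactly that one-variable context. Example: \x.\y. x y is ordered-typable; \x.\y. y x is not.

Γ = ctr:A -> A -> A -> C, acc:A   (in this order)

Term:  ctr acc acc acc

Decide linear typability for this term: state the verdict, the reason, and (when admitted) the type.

no — acc ×3 used more than once (contraction)
usage: ctr=1, acc=3
use order (left to right): ctr, acc, acc, acc
typing: ✓ — C
all disciplines: ordered ✗; linear ✗; affine ✗; relevant ✓; unrestricted ✓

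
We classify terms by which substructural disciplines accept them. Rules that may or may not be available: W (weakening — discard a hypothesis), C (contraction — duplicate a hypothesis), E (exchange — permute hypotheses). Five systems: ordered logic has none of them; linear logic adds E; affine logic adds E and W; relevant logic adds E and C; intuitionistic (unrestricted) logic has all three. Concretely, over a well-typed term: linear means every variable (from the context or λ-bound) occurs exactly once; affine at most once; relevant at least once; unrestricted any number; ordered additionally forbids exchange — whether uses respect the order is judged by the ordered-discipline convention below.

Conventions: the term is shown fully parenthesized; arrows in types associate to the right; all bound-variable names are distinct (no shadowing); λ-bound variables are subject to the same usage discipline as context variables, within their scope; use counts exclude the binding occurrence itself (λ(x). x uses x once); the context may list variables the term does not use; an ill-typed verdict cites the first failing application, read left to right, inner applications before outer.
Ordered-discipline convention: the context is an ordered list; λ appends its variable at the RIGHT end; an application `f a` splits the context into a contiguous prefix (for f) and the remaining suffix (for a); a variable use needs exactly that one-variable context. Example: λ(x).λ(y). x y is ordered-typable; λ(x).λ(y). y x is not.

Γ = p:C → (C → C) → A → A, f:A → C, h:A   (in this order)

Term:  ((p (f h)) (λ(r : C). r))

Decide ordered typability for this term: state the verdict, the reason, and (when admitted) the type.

yes — one use each (p, f, h, r); ordered split holds; term : A → A
usage: p=1, f=1, h=1, r (bound)=1
uses in reading order: p, f, h, r
typing: ✓ — A → A
per-discipline verdicts: ordered ✓, linear ✓, affine ✓, relevant ✓, unrestricted ✓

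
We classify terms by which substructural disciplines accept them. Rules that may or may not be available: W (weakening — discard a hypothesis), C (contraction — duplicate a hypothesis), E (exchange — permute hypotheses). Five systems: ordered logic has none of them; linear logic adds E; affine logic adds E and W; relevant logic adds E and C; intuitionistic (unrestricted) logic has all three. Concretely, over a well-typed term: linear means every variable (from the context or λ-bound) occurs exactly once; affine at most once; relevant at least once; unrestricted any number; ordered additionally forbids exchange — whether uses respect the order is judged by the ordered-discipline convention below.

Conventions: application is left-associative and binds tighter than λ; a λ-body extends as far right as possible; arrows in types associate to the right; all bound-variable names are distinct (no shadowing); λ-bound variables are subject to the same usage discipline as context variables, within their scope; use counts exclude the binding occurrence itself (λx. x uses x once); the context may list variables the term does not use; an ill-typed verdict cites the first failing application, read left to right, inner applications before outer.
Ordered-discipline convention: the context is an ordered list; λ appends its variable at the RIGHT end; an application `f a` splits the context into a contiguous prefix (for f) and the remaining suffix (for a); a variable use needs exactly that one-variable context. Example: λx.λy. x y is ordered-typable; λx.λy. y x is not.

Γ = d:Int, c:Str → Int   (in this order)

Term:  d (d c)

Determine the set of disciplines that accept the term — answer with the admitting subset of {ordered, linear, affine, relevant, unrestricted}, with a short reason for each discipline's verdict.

admitting disciplines: none
use counts: d=2, c=1
left-to-right use order: d, d, c
typing: ill-typed: non-arrow in function slot: Int
ordered: ✗, a type mismatch blocks all five
linear: ✗, the type mismatch rejects it
affine: ✗, not simply typable
relevant: ✗, fails simple typing
unrestricted: ✗, a type mismatch blocks all five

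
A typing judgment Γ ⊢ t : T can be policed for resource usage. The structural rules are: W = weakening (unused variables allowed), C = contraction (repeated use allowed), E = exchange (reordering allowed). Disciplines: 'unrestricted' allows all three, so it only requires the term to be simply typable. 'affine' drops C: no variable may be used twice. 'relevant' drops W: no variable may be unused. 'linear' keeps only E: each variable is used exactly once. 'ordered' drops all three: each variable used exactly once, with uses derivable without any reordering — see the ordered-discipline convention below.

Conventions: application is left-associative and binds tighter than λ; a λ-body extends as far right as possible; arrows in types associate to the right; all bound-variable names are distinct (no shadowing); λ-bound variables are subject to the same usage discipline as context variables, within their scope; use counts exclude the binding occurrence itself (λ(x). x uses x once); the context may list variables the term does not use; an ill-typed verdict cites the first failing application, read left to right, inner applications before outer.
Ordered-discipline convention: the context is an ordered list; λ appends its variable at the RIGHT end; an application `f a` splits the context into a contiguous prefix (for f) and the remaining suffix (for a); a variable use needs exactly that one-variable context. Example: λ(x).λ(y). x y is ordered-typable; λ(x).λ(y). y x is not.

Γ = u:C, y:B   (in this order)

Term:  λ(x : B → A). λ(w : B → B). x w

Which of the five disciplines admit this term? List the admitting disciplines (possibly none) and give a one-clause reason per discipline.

admitted by: none
usage: u: 0; y: 0; x (λ-bound): 1; w (λ-bound): 1
use order (left to right): x, w
typing: ill-typed: an argument B → B mismatches the expected B
ordered: ✗ — not simply typable
linear: ✗ — fails simple typing
affine: ✗ — a type mismatch blocks all five
relevant: ✗ — the type mismatch rejects it
unrestricted: ✗ — not simply typable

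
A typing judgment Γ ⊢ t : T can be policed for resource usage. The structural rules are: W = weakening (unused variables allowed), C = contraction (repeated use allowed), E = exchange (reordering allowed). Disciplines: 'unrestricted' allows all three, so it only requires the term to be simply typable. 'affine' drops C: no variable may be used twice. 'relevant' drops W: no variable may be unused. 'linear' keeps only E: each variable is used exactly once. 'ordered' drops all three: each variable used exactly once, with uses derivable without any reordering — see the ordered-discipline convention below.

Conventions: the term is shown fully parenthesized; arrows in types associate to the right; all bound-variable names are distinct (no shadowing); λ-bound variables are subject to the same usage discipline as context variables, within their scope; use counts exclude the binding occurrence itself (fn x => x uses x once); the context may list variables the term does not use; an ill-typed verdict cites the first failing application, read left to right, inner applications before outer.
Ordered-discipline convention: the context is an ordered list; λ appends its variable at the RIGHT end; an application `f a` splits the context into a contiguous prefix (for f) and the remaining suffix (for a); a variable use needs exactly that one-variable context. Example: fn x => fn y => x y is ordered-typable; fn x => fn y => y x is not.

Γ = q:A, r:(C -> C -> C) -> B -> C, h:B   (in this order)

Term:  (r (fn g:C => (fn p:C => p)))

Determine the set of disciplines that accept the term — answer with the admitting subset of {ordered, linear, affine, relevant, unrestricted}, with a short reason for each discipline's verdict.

admitted by: affine, unrestricted
counts: q ×0; r ×1; h ×0; g (bound) ×0; p (bound) ×1
use order (left to right): r, p
typing: ✓ — B -> C
ordered: ✗ — q, h, g left unused
linear: ✗ — q, h, g left unused
affine: ✓ — no duplicate uses among q, r, h, g, p
relevant: ✗ — q, h, g left unused
unrestricted: ✓ — typability at B -> C is all that's needed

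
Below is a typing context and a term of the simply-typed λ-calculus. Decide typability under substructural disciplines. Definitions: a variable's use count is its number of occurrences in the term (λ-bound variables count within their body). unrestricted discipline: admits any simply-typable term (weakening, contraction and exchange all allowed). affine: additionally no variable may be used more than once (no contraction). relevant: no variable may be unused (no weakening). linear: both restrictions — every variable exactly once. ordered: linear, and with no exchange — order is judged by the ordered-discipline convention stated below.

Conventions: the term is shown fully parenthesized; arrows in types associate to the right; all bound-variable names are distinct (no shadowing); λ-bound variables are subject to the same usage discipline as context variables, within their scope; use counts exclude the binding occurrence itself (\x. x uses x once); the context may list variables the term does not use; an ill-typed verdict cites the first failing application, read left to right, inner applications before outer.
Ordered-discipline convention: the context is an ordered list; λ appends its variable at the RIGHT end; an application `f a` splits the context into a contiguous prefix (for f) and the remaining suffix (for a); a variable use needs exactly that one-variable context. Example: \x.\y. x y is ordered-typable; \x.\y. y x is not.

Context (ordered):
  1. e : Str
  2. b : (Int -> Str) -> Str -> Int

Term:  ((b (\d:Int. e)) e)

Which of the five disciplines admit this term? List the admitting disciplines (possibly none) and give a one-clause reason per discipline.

admitted in: unrestricted
use counts: e ×2, b ×1, d (λ-bound) ×0
left-to-right use order: b, e, e
typing: ✓ — Int
ordered ✗ (repeated use of e ×2; needs weakening: d unused)
linear ✗ (repeated use of e ×2; needs weakening: d unused)
affine ✗ (repeated use of e ×2)
relevant ✗ (needs weakening: d unused)
unrestricted ✓ (simply typable at Int; W, C, E all held)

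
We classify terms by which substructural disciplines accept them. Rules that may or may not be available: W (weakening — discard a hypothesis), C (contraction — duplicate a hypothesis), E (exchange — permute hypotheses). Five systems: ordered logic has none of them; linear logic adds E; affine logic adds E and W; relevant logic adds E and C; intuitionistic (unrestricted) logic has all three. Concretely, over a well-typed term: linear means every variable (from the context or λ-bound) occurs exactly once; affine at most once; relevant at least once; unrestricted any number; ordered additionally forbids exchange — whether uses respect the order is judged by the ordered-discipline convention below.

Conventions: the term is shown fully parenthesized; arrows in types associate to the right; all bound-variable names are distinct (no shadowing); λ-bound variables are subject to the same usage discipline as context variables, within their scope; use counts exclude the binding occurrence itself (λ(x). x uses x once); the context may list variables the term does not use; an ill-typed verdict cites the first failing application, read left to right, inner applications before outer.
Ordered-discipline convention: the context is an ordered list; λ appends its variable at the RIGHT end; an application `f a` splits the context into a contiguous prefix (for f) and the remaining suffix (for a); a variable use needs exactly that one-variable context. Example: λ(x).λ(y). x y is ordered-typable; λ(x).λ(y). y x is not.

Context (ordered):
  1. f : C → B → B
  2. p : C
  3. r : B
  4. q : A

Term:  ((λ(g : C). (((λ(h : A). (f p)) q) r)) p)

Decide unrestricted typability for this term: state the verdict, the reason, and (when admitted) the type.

yes — type-checks (B) and nothing is barred; term : B
variable uses: f=1, p=2, r=1, q=1, g (λ-bound)=0, h (λ-bound)=0
uses in reading order: f, p, q, r, p
typing: the term checks, with type B
per-discipline verdicts: ordered ✗ · linear ✗ · affine ✗ · relevant ✗ · unrestricted ✓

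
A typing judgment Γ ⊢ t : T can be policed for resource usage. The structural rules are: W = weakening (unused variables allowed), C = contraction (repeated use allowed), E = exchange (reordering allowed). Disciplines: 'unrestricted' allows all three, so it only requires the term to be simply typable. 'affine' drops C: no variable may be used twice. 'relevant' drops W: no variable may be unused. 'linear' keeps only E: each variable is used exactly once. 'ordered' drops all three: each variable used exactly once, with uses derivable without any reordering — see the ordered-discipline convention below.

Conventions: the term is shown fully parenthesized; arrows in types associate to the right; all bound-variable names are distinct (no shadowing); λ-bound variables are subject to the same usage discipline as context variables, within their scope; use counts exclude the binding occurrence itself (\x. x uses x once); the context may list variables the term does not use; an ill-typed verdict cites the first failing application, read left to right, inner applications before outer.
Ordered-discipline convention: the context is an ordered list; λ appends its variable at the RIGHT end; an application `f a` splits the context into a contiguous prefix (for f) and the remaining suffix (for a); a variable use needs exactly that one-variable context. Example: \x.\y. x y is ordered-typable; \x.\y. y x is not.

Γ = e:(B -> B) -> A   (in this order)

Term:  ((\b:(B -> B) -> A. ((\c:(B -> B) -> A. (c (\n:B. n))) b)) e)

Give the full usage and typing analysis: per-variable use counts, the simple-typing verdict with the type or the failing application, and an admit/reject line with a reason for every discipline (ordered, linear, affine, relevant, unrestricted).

variable uses: e: 1×, b (bound): 1×, c (bound): 1×, n (bound): 1×
left-to-right use order: c, n, b, e
typing: well-typed — term : A
ordered: ✓ — one use each (e, b, c, n); ordered split holds
linear: ✓ — e, b, c, n: one use apiece
affine: ✓ — e, b, c, n: no repeats, contraction unneeded
relevant: ✓ — none of e, b, c, n goes unused
unrestricted: ✓ — type-checks (A) and nothing is barred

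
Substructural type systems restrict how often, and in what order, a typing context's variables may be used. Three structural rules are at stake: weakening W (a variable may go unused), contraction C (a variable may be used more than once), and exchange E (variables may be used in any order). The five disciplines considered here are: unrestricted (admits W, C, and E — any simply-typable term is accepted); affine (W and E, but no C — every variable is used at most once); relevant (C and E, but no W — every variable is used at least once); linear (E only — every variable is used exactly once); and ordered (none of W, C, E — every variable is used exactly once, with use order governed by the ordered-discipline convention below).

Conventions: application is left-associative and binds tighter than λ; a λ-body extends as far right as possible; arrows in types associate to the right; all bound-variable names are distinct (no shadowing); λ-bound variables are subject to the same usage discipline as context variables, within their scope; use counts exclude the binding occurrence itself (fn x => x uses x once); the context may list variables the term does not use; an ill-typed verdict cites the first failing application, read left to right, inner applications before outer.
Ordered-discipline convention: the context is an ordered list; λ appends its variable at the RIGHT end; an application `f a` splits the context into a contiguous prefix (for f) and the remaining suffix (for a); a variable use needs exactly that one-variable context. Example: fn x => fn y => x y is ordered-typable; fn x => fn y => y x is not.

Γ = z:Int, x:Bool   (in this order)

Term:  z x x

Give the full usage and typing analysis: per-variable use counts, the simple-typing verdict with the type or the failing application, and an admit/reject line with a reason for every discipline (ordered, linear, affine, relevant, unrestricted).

variable uses: z: 1×; x: 2×
left-to-right use order: z, x, x
typing: ill-typed: non-function type Int applied to an argument
ordered ✗ (fails simple typing)
linear ✗ (a type mismatch blocks all five)
affine ✗ (the type mismatch rejects it)
relevant ✗ (not simply typable)
unrestricted ✗ (fails simple typing)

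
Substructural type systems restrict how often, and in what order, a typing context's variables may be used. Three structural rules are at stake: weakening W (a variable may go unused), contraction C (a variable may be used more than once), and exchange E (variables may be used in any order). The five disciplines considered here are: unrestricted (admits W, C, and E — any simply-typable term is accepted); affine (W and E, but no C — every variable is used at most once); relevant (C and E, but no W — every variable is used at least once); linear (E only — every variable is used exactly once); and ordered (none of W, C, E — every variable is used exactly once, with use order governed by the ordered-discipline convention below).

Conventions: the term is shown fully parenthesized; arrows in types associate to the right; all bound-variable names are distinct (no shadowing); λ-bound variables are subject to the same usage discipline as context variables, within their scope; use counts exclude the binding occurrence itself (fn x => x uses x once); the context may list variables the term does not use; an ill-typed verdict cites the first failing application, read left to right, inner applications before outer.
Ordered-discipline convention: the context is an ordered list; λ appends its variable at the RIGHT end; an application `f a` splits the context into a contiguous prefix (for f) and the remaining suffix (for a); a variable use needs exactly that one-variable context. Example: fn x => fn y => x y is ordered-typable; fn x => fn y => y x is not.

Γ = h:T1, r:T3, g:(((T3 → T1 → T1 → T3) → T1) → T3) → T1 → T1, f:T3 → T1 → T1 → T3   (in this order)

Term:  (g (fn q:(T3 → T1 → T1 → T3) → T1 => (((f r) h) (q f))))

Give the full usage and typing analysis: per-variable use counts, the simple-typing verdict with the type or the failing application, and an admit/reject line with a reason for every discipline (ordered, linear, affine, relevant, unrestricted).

use counts: h=1, r=1, g=1, f=2, q (λ-bound)=1
use order (left to right): g, f, r, h, q, f
typing: the term checks, with type T1 → T1
ordered: ✗ — f ×2 used more than once (contraction)
linear: ✗ — f ×2 used more than once (contraction)
affine: ✗ — f ×2 used more than once (contraction)
relevant: ✓ — h, r, g, f, q: all used, weakening unneeded
unrestricted: ✓ — well-typed at T1 → T1; no restrictions here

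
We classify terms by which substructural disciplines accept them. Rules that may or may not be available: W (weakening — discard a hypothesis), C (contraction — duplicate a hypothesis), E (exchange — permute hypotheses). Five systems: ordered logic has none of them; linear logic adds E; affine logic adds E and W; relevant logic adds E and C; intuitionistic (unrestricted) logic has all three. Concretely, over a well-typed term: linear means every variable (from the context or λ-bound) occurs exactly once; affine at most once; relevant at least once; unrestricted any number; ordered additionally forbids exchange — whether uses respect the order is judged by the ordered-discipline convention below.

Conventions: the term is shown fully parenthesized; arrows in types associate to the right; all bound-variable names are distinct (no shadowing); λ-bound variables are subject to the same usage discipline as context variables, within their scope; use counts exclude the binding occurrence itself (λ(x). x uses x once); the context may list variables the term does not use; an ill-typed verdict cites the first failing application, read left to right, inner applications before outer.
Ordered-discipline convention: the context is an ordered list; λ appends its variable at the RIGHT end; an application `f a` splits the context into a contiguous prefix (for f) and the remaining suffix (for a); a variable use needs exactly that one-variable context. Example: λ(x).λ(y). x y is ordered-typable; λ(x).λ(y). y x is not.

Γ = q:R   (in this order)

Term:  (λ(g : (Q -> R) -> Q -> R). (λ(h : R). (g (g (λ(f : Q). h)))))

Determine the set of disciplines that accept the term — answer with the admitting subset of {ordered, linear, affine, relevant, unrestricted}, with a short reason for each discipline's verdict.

accepted by: unrestricted
usage: q ×0; g (bound) ×2; h (bound) ×1; f (bound) ×0
use order (left to right): g, g, h
typing: ✓ — ((Q -> R) -> Q -> R) -> R -> Q -> R
ordered ✗ (g ×2 used more than once (contraction); unused: q, f — weakening required)
linear ✗ (g ×2 used more than once (contraction); unused: q, f — weakening required)
affine ✗ (g ×2 used more than once (contraction))
relevant ✗ (unused: q, f — weakening required)
unrestricted ✓ (well-typed at ((Q -> R) -> Q -> R) -> R -> Q -> R; no restrictions here)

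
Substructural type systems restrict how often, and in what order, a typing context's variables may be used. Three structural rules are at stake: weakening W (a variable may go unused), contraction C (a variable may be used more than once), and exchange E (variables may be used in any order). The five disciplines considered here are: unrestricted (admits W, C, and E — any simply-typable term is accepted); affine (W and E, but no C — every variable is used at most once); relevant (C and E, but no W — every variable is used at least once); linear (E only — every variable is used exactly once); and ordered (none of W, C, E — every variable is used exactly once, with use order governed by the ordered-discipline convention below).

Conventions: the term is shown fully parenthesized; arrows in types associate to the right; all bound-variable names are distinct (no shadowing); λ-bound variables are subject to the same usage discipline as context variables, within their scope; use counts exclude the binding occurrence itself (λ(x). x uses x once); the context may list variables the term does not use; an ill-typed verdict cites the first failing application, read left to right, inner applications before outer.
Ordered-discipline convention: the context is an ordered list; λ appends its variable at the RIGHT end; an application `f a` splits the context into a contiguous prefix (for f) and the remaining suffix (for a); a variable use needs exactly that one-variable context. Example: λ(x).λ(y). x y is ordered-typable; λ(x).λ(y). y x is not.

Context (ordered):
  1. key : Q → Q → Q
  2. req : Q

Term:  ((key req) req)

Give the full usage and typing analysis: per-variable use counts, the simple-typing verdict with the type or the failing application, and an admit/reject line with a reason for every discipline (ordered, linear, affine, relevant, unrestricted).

use counts: key: 1×; req: 2×
use order (left to right): key, req, req
typing: well-typed at Q
ordered ✗ (repeated use of req ×2)
linear ✗ (repeated use of req ×2)
affine ✗ (repeated use of req ×2)
relevant ✓ (none of key, req goes unused)
unrestricted ✓ (simply typable at Q; W, C, E all held)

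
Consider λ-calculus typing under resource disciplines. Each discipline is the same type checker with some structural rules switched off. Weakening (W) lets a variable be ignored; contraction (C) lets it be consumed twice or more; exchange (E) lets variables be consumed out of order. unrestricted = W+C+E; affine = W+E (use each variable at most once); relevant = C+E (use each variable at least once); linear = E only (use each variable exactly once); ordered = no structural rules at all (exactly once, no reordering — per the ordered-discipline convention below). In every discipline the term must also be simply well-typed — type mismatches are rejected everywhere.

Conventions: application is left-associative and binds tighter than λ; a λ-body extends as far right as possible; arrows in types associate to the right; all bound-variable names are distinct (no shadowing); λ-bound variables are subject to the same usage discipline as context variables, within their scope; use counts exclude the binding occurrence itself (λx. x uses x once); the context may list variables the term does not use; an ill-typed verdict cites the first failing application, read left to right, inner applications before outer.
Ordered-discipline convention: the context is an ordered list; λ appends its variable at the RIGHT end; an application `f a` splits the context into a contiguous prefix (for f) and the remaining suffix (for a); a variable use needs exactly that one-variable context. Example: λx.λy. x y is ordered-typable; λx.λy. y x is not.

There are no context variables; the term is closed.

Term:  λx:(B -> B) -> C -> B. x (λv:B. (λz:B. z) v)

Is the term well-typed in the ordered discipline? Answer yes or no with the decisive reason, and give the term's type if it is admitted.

yes — x, v, z: once each, no exchange needed; term : ((B -> B) -> C -> B) -> C -> B
variable uses: x (bound)=1; v (bound)=1; z (bound)=1
uses in reading order: x, z, v
typing: well-typed at ((B -> B) -> C -> B) -> C -> B
all disciplines: ordered ✓ · linear ✓ · affine ✓ · relevant ✓ · unrestricted ✓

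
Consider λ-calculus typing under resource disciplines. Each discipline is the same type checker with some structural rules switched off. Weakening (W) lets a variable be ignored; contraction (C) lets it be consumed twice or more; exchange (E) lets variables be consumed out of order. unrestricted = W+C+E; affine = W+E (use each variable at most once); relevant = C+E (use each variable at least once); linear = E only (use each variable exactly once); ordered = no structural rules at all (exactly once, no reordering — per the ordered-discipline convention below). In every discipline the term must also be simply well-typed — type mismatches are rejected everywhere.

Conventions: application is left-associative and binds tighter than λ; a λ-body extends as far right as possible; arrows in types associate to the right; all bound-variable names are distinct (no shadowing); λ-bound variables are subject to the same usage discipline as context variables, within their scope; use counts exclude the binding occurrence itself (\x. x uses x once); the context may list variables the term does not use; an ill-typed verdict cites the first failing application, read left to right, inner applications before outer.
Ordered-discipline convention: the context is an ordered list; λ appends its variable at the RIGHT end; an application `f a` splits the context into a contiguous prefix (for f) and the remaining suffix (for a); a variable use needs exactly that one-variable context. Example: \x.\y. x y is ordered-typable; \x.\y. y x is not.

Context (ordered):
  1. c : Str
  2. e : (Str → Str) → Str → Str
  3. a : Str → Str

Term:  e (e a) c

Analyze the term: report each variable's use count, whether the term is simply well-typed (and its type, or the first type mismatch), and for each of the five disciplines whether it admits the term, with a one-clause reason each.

variable uses: c ×1; e ×2; a ×1
left-to-right use order: e, e, a, c
typing: ✓ — Str
ordered ✗ (uses contraction: e ×2)
linear ✗ (uses contraction: e ×2)
affine ✗ (uses contraction: e ×2)
relevant ✓ (none of c, e, a goes unused)
unrestricted ✓ (type-checks (Str) and nothing is barred)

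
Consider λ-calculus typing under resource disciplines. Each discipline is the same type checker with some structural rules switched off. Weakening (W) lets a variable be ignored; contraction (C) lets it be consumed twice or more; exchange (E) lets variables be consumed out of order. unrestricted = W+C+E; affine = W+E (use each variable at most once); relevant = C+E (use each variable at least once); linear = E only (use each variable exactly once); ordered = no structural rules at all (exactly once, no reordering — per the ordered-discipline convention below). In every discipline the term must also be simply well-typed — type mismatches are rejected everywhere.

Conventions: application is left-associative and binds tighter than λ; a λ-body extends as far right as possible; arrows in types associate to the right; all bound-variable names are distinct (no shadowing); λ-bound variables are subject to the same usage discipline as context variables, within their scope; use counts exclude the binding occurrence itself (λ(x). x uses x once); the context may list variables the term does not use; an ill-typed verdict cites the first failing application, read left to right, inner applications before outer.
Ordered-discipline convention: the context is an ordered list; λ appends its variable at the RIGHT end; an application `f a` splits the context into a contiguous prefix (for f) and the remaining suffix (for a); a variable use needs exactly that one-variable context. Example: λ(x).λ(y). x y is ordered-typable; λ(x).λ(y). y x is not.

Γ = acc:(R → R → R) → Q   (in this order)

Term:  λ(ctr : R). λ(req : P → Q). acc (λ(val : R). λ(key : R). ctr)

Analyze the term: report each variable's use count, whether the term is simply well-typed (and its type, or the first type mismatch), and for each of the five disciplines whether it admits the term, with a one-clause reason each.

usage: acc: 1, ctr [bound]: 1, req [bound]: 0, val [bound]: 0, key [bound]: 0
uses in reading order: acc, ctr
typing: the term checks, with type R → (P → Q) → Q
ordered: ✗, needs weakening: req, val, key unused
linear: ✗, needs weakening: req, val, key unused
affine: ✓, none of acc, ctr, req, val, key used more than once
relevant: ✗, needs weakening: req, val, key unused
unrestricted: ✓, simply typable at R → (P → Q) → Q; W, C, E all held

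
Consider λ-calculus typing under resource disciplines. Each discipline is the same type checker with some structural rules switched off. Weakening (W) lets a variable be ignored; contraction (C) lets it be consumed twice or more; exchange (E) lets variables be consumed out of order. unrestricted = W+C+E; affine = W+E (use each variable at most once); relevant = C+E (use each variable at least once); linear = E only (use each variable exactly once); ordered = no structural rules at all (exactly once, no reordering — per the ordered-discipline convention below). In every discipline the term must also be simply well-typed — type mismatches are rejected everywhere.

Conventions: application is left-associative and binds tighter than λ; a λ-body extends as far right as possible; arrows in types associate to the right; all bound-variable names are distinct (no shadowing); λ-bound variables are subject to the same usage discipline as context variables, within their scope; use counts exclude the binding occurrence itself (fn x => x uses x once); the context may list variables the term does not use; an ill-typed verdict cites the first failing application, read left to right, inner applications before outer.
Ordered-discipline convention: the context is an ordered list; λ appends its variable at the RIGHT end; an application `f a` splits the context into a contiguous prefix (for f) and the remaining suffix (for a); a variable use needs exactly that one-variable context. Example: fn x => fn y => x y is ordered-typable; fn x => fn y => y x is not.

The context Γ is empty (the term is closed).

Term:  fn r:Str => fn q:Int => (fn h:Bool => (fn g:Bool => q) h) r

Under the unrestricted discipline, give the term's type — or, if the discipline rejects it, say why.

not well-typed under unrestricted — the type mismatch rejects it
usage: r (λ-bound)=1; q (λ-bound)=1; h (λ-bound)=1; g (λ-bound)=0
use order (left to right): q, h, r
typing: ill-typed: argument of type Str where Bool is required
across the five disciplines: ordered ✗, linear ✗, affine ✗, relevant ✗, unrestricted ✗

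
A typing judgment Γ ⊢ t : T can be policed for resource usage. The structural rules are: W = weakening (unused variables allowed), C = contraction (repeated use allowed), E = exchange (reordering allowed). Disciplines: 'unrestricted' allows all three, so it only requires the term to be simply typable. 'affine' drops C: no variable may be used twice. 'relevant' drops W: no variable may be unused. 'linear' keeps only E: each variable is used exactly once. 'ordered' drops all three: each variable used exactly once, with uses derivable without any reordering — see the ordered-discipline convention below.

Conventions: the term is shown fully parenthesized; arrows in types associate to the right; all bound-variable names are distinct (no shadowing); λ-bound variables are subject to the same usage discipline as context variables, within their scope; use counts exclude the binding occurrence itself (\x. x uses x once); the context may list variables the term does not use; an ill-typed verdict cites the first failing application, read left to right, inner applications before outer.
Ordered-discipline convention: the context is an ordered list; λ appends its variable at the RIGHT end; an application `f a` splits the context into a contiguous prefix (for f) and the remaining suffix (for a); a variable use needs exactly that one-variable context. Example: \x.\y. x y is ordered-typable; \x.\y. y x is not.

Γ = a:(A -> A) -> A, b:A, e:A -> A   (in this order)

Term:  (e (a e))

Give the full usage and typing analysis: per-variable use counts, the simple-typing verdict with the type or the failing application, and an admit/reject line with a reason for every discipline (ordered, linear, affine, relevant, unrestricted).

counts: a ×1, b ×0, e ×2
order of uses: e, a, e
typing: the term checks, with type A
ordered ✗ (e ×2 used more than once (contraction); needs weakening: b unused)
linear ✗ (e ×2 used more than once (contraction); needs weakening: b unused)
affine ✗ (e ×2 used more than once (contraction))
relevant ✗ (needs weakening: b unused)
unrestricted ✓ (typability at A is all that's needed)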